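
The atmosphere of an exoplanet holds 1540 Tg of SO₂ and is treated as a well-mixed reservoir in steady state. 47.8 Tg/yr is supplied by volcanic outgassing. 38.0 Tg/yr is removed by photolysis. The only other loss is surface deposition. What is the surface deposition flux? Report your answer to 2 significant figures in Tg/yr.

At steady state ΣF_in = ΣF_out.
ΣF_in = 47.800 Tg/yr.
Surface deposition flux = ΣF_in − (38.0) = 47.800 − 38.00 = 9.800 Tg/yr.

9.8 Tg/yr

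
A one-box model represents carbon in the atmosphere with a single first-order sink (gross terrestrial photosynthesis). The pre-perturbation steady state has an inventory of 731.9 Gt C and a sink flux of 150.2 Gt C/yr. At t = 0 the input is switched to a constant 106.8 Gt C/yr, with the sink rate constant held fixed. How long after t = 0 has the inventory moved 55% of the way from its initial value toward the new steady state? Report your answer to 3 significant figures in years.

3.89 yr

τ = M₀/F₀ = 731.9/150.2 = 4.873 yr.
The remaining gap fraction is e^(−t/τ); 55% covered ⇒ e^(−t/τ) = 0.450.
t = −τ ln(0.450) = 4.873 × 0.7985 = 3.891 yr.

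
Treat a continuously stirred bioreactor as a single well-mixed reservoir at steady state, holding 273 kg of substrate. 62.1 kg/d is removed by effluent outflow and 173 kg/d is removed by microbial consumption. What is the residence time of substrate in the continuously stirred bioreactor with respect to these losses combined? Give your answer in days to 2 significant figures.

1.2 d

Total removal = 62.10 + 173.0 = 235.10 kg/d.
τ = M / ΣF_out = 273 / 235.10 = 1.161 d.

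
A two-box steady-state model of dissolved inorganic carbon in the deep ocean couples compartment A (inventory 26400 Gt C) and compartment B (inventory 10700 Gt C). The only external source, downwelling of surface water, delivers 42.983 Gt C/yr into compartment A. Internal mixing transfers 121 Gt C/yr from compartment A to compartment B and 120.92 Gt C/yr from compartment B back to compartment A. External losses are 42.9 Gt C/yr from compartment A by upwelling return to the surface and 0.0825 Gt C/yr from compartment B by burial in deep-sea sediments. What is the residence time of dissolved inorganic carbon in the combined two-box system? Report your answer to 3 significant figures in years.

863 yr

Treat the two boxes together as one reservoir: the mixing fluxes between them are internal recycling, so τ = ΣM / Σ(external losses).
M_total = 26400 + 10700 = 37100 Gt C.
ΣF_external_out = 42.9 + 0.0825 = 42.983 Gt C/yr.
τ = M_total / ΣF_ext = 37100 / 42.983 = 863.1 yr.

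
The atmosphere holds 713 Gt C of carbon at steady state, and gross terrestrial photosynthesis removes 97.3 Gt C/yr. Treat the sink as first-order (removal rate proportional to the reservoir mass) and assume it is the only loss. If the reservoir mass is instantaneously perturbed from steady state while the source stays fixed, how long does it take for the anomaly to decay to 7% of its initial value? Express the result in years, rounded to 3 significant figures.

For a linear reservoir the anomaly decays as exp(−t/τ) with τ = M/F = 713/97.3 = 7.328 yr.
exp(−t/τ) = 0.07 ⇒ t = −τ ln(0.07) = 7.328 × 2.659 = 19.49 yr.

19.5 yr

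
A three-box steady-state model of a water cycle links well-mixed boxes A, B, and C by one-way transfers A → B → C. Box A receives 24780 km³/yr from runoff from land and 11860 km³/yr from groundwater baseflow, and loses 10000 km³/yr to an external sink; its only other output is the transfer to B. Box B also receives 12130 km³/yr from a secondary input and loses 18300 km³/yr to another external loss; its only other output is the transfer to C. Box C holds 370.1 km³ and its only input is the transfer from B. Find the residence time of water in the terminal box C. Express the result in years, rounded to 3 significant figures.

0.0181 yr

Box A: F(A→B) = (24780 + 11860) − 10000 = 26640 km³/yr.
Box B: F(B→C) = (26640 + 12130) − 18300 = 20470 km³/yr.
Box C throughput = its input = 20470 km³/yr; τ = 370.1 / 20470 = 0.01808 yr.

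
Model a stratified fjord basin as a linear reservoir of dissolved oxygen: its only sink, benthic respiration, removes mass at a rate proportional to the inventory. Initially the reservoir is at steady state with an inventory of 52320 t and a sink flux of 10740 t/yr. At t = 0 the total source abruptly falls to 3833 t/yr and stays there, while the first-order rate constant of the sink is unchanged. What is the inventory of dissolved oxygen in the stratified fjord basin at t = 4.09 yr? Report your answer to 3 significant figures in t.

Residence time τ = M₀/F₀ = 4.872 yr. The eventual steady state is M_∞ = M₀·(F₁/F₀) = 52320 × 3833/10740 = 18672 t.
The anomaly ΔM(t) = M(t) − M_∞ decays as ΔM₀·e^(−t/τ) with ΔM₀ = 52320 − 18672 = 33650 t.
At t = 4.09 yr, e^(−t/τ) = e^(−0.8396) = 0.4319, so ΔM = 14530 t and M = 18672 + 14530 = 33205 t.

33200 t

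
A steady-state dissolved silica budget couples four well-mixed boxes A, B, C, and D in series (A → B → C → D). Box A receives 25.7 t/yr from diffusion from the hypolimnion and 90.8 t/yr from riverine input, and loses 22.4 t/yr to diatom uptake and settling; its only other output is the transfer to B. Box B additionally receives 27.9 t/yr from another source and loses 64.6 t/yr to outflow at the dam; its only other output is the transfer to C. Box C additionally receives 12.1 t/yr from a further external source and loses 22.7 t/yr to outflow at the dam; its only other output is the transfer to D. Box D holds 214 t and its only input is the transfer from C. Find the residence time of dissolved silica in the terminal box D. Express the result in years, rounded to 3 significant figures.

Box A: F(A→B) = (25.7 + 90.8) − 22.4 = 94.100 t/yr.
Box B: F(B→C) = (94.100 + 27.9) − 64.6 = 57.400 t/yr.
Box C: F(C→D) = (57.400 + 12.1) − 22.7 = 46.800 t/yr.
Box D throughput = its input = 46.800 t/yr; τ = 214 / 46.800 = 4.573 yr.

4.57 yr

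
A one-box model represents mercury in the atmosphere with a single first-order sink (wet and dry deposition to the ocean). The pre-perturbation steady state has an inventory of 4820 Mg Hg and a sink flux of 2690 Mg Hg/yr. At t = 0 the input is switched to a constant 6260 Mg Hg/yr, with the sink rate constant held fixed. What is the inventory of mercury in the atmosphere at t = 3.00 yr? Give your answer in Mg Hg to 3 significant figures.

10000 Mg Hg

Residence time τ = M₀/F₀ = 1.792 yr. The eventual steady state is M_∞ = M₀·(F₁/F₀) = 4820 × 6260/2690 = 11217 Mg Hg.
The anomaly ΔM(t) = M(t) − M_∞ decays as ΔM₀·e^(−t/τ) with ΔM₀ = 4820 − 11217 = −6397 Mg Hg.
At t = 3.00 yr, e^(−t/τ) = e^(−1.674) = 0.1874, so ΔM = −1199 Mg Hg and M = 11217 − 1199 = 10018 Mg Hg.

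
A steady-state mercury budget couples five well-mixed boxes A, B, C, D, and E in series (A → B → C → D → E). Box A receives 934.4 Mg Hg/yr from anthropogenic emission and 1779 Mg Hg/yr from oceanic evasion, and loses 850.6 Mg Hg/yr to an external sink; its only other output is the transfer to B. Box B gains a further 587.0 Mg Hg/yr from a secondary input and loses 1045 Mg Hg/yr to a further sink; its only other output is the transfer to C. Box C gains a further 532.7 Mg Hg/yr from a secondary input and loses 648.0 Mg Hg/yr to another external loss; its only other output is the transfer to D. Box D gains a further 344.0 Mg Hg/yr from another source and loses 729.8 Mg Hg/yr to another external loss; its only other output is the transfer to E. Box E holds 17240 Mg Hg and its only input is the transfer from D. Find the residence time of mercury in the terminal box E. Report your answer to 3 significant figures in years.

Box A: F(A→B) = (934.4 + 1779) − 850.6 = 1862.8 Mg Hg/yr.
Box B: F(B→C) = (1862.8 + 587.0) − 1045 = 1404.8 Mg Hg/yr.
Box C: F(C→D) = (1404.8 + 532.7) − 648.0 = 1289.5 Mg Hg/yr.
Box D: F(D→E) = (1289.5 + 344.0) − 729.8 = 903.70 Mg Hg/yr.
Box E throughput = its input = 903.70 Mg Hg/yr; τ = 17240 / 903.70 = 19.08 yr.

19.1 yr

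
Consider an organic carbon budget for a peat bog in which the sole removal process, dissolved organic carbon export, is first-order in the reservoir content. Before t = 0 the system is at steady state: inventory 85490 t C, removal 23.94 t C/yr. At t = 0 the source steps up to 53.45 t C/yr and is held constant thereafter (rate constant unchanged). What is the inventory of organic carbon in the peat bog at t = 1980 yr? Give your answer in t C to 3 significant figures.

Residence time τ = M₀/F₀ = 3571 yr. The eventual steady state is M_∞ = M₀·(F₁/F₀) = 85490 × 53.45/23.94 = 190870 t C.
The anomaly ΔM(t) = M(t) − M_∞ decays as ΔM₀·e^(−t/τ) with ΔM₀ = 85490 − 190870 = −105400 t C.
At t = 1980 yr, e^(−t/τ) = e^(−0.5545) = 0.5744, so ΔM = −60530 t C and M = 190870 − 60530 = 130340 t C.

130000 t C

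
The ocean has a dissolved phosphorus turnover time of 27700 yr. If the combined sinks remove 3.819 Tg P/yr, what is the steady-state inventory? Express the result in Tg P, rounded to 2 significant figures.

110000 Tg P

τ = M/F ⇒ M = τ × F = 27700 × 3.819 = 105800 Tg P.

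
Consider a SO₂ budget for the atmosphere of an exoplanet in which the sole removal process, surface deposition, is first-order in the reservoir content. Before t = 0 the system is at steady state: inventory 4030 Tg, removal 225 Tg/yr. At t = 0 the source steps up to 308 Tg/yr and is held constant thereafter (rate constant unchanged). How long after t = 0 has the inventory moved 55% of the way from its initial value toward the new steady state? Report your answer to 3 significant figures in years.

τ = M₀/F₀ = 4030/225 = 17.91 yr.
The remaining gap fraction is e^(−t/τ); 55% covered ⇒ e^(−t/τ) = 0.450.
t = −τ ln(0.450) = 17.91 × 0.7985 = 14.30 yr.

14.3 yr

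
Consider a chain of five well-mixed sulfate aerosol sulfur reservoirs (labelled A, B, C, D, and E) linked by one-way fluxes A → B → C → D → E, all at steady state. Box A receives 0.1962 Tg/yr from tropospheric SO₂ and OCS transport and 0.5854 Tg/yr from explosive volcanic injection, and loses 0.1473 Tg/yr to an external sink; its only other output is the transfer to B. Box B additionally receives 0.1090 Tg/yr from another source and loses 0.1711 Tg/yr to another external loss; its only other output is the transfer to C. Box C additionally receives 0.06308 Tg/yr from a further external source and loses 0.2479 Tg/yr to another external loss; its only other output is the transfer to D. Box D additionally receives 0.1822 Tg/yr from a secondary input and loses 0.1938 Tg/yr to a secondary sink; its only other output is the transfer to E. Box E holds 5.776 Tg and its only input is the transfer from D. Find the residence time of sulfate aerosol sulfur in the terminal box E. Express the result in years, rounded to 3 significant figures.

Box A: F(A→B) = (0.1962 + 0.5854) − 0.1473 = 0.63430 Tg/yr.
Box B: F(B→C) = (0.63430 + 0.1090) − 0.1711 = 0.57220 Tg/yr.
Box C: F(C→D) = (0.57220 + 0.06308) − 0.2479 = 0.38738 Tg/yr.
Box D: F(D→E) = (0.38738 + 0.1822) − 0.1938 = 0.37578 Tg/yr.
Box E throughput = its input = 0.37578 Tg/yr; τ = 5.776 / 0.37578 = 15.37 yr.

15.4 yr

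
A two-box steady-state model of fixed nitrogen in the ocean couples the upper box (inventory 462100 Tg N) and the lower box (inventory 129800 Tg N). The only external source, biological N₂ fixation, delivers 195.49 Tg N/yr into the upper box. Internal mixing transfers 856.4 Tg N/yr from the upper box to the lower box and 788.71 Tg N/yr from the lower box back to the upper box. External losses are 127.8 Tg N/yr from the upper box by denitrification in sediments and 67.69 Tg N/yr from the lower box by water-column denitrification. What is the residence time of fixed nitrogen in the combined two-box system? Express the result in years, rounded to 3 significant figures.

3030 yr

For the system as a whole, the A↔B exchange is internal and contributes nothing to the throughput; only the external sinks remove mass.
M_total = 462100 + 129800 = 591900 Tg N.
ΣF_external_out = 127.8 + 67.69 = 195.49 Tg N/yr.
τ = M_total / ΣF_ext = 591900 / 195.49 = 3028 yr.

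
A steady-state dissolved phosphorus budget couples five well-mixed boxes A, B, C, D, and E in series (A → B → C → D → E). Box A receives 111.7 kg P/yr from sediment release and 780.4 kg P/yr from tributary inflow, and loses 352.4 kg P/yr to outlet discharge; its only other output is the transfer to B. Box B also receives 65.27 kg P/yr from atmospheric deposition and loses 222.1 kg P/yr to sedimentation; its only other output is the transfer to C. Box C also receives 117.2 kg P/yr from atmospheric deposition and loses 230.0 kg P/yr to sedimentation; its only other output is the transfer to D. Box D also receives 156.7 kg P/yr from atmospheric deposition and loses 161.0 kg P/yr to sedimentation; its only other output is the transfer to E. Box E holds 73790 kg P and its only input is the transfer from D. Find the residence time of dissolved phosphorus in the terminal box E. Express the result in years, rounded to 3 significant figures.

278 yr

Box A: F(A→B) = (111.7 + 780.4) − 352.4 = 539.70 kg P/yr.
Box B: F(B→C) = (539.70 + 65.27) − 222.1 = 382.87 kg P/yr.
Box C: F(C→D) = (382.87 + 117.2) − 230.0 = 270.07 kg P/yr.
Box D: F(D→E) = (270.07 + 156.7) − 161.0 = 265.77 kg P/yr.
Box E throughput = its input = 265.77 kg P/yr; τ = 73790 / 265.77 = 277.6 yr.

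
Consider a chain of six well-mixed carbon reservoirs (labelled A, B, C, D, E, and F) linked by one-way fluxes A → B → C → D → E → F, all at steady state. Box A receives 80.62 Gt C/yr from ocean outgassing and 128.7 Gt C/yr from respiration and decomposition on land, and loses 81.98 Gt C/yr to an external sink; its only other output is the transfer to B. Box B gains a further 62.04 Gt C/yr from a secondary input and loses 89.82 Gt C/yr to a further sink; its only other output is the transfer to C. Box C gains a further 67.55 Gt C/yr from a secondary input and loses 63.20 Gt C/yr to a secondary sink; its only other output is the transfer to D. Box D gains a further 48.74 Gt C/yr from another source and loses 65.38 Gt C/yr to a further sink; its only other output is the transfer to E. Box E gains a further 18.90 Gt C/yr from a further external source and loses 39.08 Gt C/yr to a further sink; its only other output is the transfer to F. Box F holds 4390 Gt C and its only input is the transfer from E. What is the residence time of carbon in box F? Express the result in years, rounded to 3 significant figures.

Box A: F(A→B) = (80.62 + 128.7) − 81.98 = 127.34 Gt C/yr.
Box B: F(B→C) = (127.34 + 62.04) − 89.82 = 99.560 Gt C/yr.
Box C: F(C→D) = (99.560 + 67.55) − 63.20 = 103.91 Gt C/yr.
Box D: F(D→E) = (103.91 + 48.74) − 65.38 = 87.270 Gt C/yr.
Box E: F(E→F) = (87.270 + 18.90) − 39.08 = 67.090 Gt C/yr.
Box F throughput = its input = 67.090 Gt C/yr; τ = 4390 / 67.090 = 65.43 yr.

65.4 yr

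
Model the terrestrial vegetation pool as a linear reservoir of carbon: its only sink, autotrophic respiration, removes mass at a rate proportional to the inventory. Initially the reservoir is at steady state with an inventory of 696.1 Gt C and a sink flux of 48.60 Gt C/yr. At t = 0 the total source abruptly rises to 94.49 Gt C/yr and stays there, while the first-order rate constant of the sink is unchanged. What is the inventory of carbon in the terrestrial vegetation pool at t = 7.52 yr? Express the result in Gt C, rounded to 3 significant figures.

965 Gt C

τ = M₀/F₀ = 696.1/48.60 = 14.32 yr; rate constant k = 1/τ.
New steady state M_∞ = F₁/k = F₁·τ = 94.49 × 14.32 = 1353.4 Gt C.
M(t) = M_∞ + (M₀ − M_∞)·e^(−t/τ); t/τ = 7.52/14.32 = 0.5250, so e^(−t/τ) = 0.5915.
M(t) = 1353.4 − 657.3 × 0.5915 = 964.58 Gt C.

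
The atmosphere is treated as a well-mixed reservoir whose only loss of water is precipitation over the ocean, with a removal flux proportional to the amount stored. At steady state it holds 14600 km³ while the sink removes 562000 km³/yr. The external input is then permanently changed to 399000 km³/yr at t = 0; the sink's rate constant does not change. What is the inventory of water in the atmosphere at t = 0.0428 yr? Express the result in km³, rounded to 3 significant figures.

11200 km³

τ = M₀/F₀ = 14600/562000 = 0.02598 yr; rate constant k = 1/τ.
New steady state M_∞ = F₁/k = F₁·τ = 399000 × 0.02598 = 10365 km³.
M(t) = M_∞ + (M₀ − M_∞)·e^(−t/τ); t/τ = 0.0428/0.02598 = 1.648, so e^(−t/τ) = 0.1925.
M(t) = 10365 + 4235 × 0.1925 = 11181 km³.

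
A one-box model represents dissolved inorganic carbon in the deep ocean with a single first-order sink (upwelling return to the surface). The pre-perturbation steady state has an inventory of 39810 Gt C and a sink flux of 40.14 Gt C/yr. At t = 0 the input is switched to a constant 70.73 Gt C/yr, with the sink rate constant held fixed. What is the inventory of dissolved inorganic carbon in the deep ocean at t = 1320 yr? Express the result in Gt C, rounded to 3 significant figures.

62100 Gt C

τ = M₀/F₀ = 39810/40.14 = 991.8 yr; rate constant k = 1/τ.
New steady state M_∞ = F₁/k = F₁·τ = 70.73 × 991.8 = 70149 Gt C.
M(t) = M_∞ + (M₀ − M_∞)·e^(−t/τ); t/τ = 1320/991.8 = 1.331, so e^(−t/τ) = 0.2642.
M(t) = 70149 − 30340 × 0.2642 = 62132 Gt C.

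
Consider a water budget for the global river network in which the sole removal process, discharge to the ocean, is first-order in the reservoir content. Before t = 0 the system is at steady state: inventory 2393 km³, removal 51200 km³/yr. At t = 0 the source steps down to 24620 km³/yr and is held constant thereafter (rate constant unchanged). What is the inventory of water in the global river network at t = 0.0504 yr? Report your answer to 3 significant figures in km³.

The sink rate constant is k = F₀/M₀ = 51200/2393 = 21.40 yr⁻¹.
Solving dM/dt = F₁ − kM with M(0) = M₀ gives M(t) = F₁/k + (M₀ − F₁/k)·e^(−kt).
F₁/k = 24620/21.40 = 1150.7 km³; kt = 21.40 × 0.0504 = 1.078, e^(−kt) = 0.3402.
M(0.0504) = 1150.7 + (2393 − 1150.7) × 0.3402 = 1150.7 + 422.6 = 1573.3 km³.

1570 km³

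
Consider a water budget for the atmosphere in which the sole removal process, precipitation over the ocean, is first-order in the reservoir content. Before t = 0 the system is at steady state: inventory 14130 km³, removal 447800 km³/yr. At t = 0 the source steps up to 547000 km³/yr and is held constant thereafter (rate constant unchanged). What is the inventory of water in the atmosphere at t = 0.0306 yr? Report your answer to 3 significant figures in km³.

16100 km³

The sink rate constant is k = F₀/M₀ = 447800/14130 = 31.69 yr⁻¹.
Solving dM/dt = F₁ − kM with M(0) = M₀ gives M(t) = F₁/k + (M₀ − F₁/k)·e^(−kt).
F₁/k = 547000/31.69 = 17260 km³; kt = 31.69 × 0.0306 = 0.9698, e^(−kt) = 0.3792.
M(0.0306) = 17260 + (14130 − 17260) × 0.3792 = 17260 − 1187 = 16073 km³.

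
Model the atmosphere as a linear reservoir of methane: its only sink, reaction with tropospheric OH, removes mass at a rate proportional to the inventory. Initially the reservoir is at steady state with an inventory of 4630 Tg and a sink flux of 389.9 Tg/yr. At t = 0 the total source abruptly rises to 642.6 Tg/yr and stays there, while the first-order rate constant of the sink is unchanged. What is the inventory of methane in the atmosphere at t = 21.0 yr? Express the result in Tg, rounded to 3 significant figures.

7120 Tg

The sink rate constant is k = F₀/M₀ = 389.9/4630 = 0.08421 yr⁻¹.
Solving dM/dt = F₁ − kM with M(0) = M₀ gives M(t) = F₁/k + (M₀ − F₁/k)·e^(−kt).
F₁/k = 642.6/0.08421 = 7630.8 Tg; kt = 0.08421 × 21.0 = 1.768, e^(−kt) = 0.1706.
M(21.0) = 7630.8 + (4630 − 7630.8) × 0.1706 = 7630.8 − 511.9 = 7118.8 Tg.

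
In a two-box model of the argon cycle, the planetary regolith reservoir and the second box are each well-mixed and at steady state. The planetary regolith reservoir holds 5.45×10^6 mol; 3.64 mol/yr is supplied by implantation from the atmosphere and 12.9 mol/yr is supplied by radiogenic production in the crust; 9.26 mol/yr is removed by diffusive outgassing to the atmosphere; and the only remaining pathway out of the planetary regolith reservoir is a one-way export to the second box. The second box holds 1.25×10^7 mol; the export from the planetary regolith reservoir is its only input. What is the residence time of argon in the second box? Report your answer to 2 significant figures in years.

1.7×10^6 yr

Balance the planetary regolith reservoir: ΣF_in = 3.64 + 12.9 = 16.540 mol/yr.
Export to the second box = ΣF_in − (9.26) = 7.2800 mol/yr.
At steady state the output of the second box equals its input, 7.2800 mol/yr.
τ = M / F = 1.25×10^7 / 7.2800 = 1.717×10^6 yr.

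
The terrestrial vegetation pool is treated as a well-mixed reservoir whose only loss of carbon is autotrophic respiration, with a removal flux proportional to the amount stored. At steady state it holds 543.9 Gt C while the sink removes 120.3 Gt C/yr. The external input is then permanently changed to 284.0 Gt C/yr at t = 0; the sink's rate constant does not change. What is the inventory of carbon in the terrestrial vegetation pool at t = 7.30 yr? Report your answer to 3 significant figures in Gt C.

Residence time τ = M₀/F₀ = 4.521 yr. The eventual steady state is M_∞ = M₀·(F₁/F₀) = 543.9 × 284.0/120.3 = 1284.0 Gt C.
The anomaly ΔM(t) = M(t) − M_∞ decays as ΔM₀·e^(−t/τ) with ΔM₀ = 543.9 − 1284.0 = −740.1 Gt C.
At t = 7.30 yr, e^(−t/τ) = e^(−1.615) = 0.1990, so ΔM = −147.3 Gt C and M = 1284.0 − 147.3 = 1136.8 Gt C.

1140 Gt C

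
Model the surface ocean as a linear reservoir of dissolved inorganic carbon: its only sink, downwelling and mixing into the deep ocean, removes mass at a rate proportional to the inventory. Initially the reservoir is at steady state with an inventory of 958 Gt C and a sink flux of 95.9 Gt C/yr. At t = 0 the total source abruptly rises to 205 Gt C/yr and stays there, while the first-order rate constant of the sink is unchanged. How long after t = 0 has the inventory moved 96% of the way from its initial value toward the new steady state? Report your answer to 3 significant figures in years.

32.2 yr

τ = M₀/F₀ = 958/95.9 = 9.990 yr.
The remaining gap fraction is e^(−t/τ); 96% covered ⇒ e^(−t/τ) = 0.0400.
t = −τ ln(0.0400) = 9.990 × 3.219 = 32.16 yr.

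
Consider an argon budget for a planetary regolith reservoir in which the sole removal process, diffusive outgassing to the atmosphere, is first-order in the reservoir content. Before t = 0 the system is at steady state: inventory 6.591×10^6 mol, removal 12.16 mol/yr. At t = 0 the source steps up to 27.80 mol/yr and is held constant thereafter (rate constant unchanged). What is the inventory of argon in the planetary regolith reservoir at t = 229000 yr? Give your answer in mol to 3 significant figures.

τ = M₀/F₀ = 6.591×10^6/12.16 = 542000 yr; rate constant k = 1/τ.
New steady state M_∞ = F₁/k = F₁·τ = 27.80 × 542000 = 1.5068×10^7 mol.
M(t) = M_∞ + (M₀ − M_∞)·e^(−t/τ); t/τ = 229000/542000 = 0.4225, so e^(−t/τ) = 0.6554.
M(t) = 1.5068×10^7 − 8.477×10^6 × 0.6554 = 9.5122×10^6 mol.

9.51×10^6 mol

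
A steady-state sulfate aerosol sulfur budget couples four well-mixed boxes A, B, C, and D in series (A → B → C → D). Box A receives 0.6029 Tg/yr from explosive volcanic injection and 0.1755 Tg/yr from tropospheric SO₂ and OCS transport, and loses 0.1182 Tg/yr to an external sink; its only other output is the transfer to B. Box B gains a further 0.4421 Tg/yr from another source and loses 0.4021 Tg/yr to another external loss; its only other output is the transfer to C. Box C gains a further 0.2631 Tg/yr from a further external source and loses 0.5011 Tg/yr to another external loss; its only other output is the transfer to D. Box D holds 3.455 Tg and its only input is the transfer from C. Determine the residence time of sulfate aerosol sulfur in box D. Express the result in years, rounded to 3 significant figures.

Box A: F(A→B) = (0.6029 + 0.1755) − 0.1182 = 0.66020 Tg/yr.
Box B: F(B→C) = (0.66020 + 0.4421) − 0.4021 = 0.70020 Tg/yr.
Box C: F(C→D) = (0.70020 + 0.2631) − 0.5011 = 0.46220 Tg/yr.
Box D throughput = its input = 0.46220 Tg/yr; τ = 3.455 / 0.46220 = 7.475 yr.

7.48 yr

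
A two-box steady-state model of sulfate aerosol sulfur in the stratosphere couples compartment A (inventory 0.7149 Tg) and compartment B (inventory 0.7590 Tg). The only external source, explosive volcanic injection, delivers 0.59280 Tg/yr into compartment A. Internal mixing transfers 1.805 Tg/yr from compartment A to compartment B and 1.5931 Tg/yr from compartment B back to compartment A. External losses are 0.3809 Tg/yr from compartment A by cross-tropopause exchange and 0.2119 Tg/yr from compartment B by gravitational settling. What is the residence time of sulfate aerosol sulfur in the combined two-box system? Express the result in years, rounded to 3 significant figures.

Treat the two boxes together as one reservoir: the mixing fluxes between them are internal recycling, so τ = ΣM / Σ(external losses).
M_total = 0.7149 + 0.7590 = 1.4739 Tg.
ΣF_external_out = 0.3809 + 0.2119 = 0.59280 Tg/yr.
τ = M_total / ΣF_ext = 1.4739 / 0.59280 = 2.486 yr.

2.49 yr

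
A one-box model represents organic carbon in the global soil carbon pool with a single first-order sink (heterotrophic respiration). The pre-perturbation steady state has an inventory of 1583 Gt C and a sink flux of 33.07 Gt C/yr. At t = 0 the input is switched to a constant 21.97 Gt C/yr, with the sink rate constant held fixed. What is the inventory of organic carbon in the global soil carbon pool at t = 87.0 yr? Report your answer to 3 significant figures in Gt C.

The sink rate constant is k = F₀/M₀ = 33.07/1583 = 0.02089 yr⁻¹.
Solving dM/dt = F₁ − kM with M(0) = M₀ gives M(t) = F₁/k + (M₀ − F₁/k)·e^(−kt).
F₁/k = 21.97/0.02089 = 1051.7 Gt C; kt = 0.02089 × 87.0 = 1.817, e^(−kt) = 0.1624.
M(87.0) = 1051.7 + (1583 − 1051.7) × 0.1624 = 1051.7 + 86.31 = 1138.0 Gt C.

1140 Gt C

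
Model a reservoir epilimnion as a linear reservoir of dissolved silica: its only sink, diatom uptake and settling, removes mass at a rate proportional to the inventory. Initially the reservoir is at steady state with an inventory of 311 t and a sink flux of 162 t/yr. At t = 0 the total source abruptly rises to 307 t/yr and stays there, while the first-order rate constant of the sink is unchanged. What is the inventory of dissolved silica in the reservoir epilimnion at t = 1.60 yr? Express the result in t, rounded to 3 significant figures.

τ = M₀/F₀ = 311/162 = 1.920 yr; rate constant k = 1/τ.
New steady state M_∞ = F₁/k = F₁·τ = 307 × 1.920 = 589.36 t.
M(t) = M_∞ + (M₀ − M_∞)·e^(−t/τ); t/τ = 1.60/1.920 = 0.8334, so e^(−t/τ) = 0.4346.
M(t) = 589.36 − 278.4 × 0.4346 = 468.40 t.

468 t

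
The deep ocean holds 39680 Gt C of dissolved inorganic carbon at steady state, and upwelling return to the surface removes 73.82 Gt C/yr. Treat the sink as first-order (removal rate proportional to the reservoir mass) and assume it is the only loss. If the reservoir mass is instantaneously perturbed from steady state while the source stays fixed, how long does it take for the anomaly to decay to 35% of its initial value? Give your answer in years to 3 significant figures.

564 yr

For a linear reservoir the anomaly decays as exp(−t/τ) with τ = M/F = 39680/73.82 = 537.5 yr.
exp(−t/τ) = 0.35 ⇒ t = −τ ln(0.35) = 537.5 × 1.050 = 564.3 yr.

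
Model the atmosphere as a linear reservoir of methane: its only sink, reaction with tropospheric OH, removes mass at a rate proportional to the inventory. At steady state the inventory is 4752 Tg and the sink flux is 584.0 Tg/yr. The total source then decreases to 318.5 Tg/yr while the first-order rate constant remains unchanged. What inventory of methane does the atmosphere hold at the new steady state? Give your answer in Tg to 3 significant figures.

Rate constant k = F/M = 584.0 / 4752 = 0.1229 yr⁻¹.
At the new steady state, source = k·M_new ⇒ M_new = 318.5 / 0.1229 = 2592 Tg.
(Equivalently M_new = M × F_new/F_old = 4752 × 318.5/584.0.)

2590 Tg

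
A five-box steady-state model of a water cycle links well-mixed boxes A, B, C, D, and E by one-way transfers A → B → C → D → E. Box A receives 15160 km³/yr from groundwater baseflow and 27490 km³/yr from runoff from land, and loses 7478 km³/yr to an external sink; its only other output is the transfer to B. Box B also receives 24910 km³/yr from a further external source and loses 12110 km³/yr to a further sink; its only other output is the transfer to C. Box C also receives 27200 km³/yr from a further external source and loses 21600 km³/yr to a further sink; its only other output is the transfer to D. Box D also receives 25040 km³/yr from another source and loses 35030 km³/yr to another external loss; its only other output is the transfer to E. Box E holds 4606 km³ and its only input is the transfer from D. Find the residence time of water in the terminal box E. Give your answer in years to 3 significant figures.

Box A: F(A→B) = (15160 + 27490) − 7478 = 35172 km³/yr.
Box B: F(B→C) = (35172 + 24910) − 12110 = 47972 km³/yr.
Box C: F(C→D) = (47972 + 27200) − 21600 = 53572 km³/yr.
Box D: F(D→E) = (53572 + 25040) − 35030 = 43582 km³/yr.
Box E throughput = its input = 43582 km³/yr; τ = 4606 / 43582 = 0.1057 yr.

0.106 yr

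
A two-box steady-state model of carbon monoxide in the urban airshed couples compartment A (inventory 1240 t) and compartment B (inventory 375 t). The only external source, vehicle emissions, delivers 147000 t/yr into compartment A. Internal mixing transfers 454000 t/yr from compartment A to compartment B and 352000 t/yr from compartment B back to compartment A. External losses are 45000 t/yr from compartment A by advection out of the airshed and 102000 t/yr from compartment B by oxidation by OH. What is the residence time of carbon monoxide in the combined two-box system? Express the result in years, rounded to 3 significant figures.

Residence time in the combined system uses the total inventory and the total *external* removal — internal exchanges between the two boxes cancel.
M_total = 1240 + 375 = 1615.0 t.
ΣF_external_out = 45000 + 102000 = 147000 t/yr.
τ = M_total / ΣF_ext = 1615.0 / 147000 = 0.01099 yr.

0.0110 yr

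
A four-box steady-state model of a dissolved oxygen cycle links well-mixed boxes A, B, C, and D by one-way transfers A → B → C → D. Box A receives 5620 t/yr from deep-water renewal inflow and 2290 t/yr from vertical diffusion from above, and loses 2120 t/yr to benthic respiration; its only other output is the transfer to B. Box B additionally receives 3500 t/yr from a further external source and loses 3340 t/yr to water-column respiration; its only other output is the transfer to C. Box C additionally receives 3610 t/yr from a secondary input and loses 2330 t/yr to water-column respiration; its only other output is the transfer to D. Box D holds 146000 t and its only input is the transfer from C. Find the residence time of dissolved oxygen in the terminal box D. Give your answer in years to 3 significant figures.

Box A: F(A→B) = (5620 + 2290) − 2120 = 5790.0 t/yr.
Box B: F(B→C) = (5790.0 + 3500) − 3340 = 5950.0 t/yr.
Box C: F(C→D) = (5950.0 + 3610) − 2330 = 7230.0 t/yr.
Box D throughput = its input = 7230.0 t/yr; τ = 146000 / 7230.0 = 20.19 yr.

20.2 yr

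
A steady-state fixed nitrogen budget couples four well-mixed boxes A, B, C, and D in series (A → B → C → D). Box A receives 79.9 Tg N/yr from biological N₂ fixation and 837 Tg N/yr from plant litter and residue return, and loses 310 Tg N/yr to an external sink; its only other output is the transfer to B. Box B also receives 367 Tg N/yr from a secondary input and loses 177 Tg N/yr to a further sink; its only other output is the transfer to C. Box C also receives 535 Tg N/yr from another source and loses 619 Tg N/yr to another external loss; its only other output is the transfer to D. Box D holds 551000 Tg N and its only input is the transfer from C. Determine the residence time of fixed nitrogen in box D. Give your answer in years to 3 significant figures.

Box A: F(A→B) = (79.9 + 837) − 310 = 606.90 Tg N/yr.
Box B: F(B→C) = (606.90 + 367) − 177 = 796.90 Tg N/yr.
Box C: F(C→D) = (796.90 + 535) − 619 = 712.90 Tg N/yr.
Box D throughput = its input = 712.90 Tg N/yr; τ = 551000 / 712.90 = 772.9 yr.

773 yr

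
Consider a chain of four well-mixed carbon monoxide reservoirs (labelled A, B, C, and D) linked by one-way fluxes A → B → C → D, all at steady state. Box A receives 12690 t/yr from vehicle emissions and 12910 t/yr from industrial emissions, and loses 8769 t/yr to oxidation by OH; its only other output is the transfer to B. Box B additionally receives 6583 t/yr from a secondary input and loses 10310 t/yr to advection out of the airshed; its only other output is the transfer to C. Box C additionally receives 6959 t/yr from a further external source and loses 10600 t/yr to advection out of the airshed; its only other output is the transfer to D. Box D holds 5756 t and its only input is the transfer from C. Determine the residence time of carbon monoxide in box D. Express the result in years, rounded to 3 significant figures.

0.608 yr

Box A: F(A→B) = (12690 + 12910) − 8769 = 16831 t/yr.
Box B: F(B→C) = (16831 + 6583) − 10310 = 13104 t/yr.
Box C: F(C→D) = (13104 + 6959) − 10600 = 9463.0 t/yr.
Box D throughput = its input = 9463.0 t/yr; τ = 5756 / 9463.0 = 0.6083 yr.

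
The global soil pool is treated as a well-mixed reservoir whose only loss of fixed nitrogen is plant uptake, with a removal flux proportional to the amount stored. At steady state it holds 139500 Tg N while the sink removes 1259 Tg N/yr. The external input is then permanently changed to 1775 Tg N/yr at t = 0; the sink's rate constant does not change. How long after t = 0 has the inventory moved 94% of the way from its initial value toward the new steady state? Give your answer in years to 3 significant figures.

τ = M₀/F₀ = 139500/1259 = 110.8 yr.
The remaining gap fraction is e^(−t/τ); 94% covered ⇒ e^(−t/τ) = 0.0600.
t = −τ ln(0.0600) = 110.8 × 2.813 = 311.7 yr.

312 yr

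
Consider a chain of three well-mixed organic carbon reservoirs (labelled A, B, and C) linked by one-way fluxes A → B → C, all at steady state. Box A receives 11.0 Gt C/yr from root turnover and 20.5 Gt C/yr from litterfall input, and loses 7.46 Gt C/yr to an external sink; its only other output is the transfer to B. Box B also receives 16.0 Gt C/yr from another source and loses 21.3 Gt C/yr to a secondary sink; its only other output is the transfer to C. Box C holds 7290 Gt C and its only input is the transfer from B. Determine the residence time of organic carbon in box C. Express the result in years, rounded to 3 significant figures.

389 yr

Box A: F(A→B) = (11.0 + 20.5) − 7.46 = 24.040 Gt C/yr.
Box B: F(B→C) = (24.040 + 16.0) − 21.3 = 18.740 Gt C/yr.
Box C throughput = its input = 18.740 Gt C/yr; τ = 7290 / 18.740 = 389.0 yr.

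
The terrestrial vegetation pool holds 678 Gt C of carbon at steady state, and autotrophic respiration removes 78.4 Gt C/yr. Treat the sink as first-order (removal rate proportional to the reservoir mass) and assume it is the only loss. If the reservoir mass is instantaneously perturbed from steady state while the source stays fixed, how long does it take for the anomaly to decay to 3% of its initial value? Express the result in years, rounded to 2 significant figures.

For a linear reservoir the anomaly decays as exp(−t/τ) with τ = M/F = 678/78.4 = 8.648 yr.
exp(−t/τ) = 0.03 ⇒ t = −τ ln(0.03) = 8.648 × 3.507 = 30.32 yr.

30 yr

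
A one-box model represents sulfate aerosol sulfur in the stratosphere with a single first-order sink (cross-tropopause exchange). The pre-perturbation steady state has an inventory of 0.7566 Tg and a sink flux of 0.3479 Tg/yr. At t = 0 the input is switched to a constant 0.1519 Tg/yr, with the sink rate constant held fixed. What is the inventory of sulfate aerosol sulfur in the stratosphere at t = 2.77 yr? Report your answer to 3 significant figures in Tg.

0.450 Tg

Residence time τ = M₀/F₀ = 2.175 yr. The eventual steady state is M_∞ = M₀·(F₁/F₀) = 0.7566 × 0.1519/0.3479 = 0.33035 Tg.
The anomaly ΔM(t) = M(t) − M_∞ decays as ΔM₀·e^(−t/τ) with ΔM₀ = 0.7566 − 0.33035 = 0.4263 Tg.
At t = 2.77 yr, e^(−t/τ) = e^(−1.274) = 0.2798, so ΔM = 0.1193 Tg and M = 0.33035 + 0.1193 = 0.44961 Tg.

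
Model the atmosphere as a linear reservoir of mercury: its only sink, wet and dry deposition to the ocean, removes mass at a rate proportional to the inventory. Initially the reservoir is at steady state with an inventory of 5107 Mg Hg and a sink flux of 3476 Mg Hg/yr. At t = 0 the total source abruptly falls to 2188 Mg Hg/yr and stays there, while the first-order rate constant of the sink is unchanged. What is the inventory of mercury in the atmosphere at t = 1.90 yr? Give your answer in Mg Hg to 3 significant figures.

3730 Mg Hg

The sink rate constant is k = F₀/M₀ = 3476/5107 = 0.6806 yr⁻¹.
Solving dM/dt = F₁ − kM with M(0) = M₀ gives M(t) = F₁/k + (M₀ − F₁/k)·e^(−kt).
F₁/k = 2188/0.6806 = 3214.6 Mg Hg; kt = 0.6806 × 1.90 = 1.293, e^(−kt) = 0.2744.
M(1.90) = 3214.6 + (5107 − 3214.6) × 0.2744 = 3214.6 + 519.2 = 3733.9 Mg Hg.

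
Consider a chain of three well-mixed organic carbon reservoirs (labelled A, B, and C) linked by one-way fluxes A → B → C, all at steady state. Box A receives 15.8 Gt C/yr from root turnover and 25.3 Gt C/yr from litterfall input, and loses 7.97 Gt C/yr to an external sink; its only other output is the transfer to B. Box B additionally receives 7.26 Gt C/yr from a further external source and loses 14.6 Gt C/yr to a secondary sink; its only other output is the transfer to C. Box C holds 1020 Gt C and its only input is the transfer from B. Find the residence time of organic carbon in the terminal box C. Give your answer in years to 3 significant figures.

Box A: F(A→B) = (15.8 + 25.3) − 7.97 = 33.130 Gt C/yr.
Box B: F(B→C) = (33.130 + 7.26) − 14.6 = 25.790 Gt C/yr.
Box C throughput = its input = 25.790 Gt C/yr; τ = 1020 / 25.790 = 39.55 yr.

39.6 yr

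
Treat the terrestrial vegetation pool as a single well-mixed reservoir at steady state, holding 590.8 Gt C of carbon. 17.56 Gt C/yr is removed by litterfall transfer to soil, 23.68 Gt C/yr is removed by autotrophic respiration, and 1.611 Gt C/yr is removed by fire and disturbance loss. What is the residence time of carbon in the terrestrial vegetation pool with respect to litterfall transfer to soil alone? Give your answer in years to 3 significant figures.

33.6 yr

Residence time with respect to a single sink: τ = M / F_sink.
τ = 590.8 / 17.56 = 33.64 yr.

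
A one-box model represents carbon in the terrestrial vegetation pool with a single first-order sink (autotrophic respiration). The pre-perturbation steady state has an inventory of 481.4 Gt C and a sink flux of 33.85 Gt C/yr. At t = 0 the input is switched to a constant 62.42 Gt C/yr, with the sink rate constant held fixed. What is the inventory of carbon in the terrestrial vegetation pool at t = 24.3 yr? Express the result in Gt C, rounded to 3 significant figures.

Residence time τ = M₀/F₀ = 14.22 yr. The eventual steady state is M_∞ = M₀·(F₁/F₀) = 481.4 × 62.42/33.85 = 887.71 Gt C.
The anomaly ΔM(t) = M(t) − M_∞ decays as ΔM₀·e^(−t/τ) with ΔM₀ = 481.4 − 887.71 = −406.3 Gt C.
At t = 24.3 yr, e^(−t/τ) = e^(−1.709) = 0.1811, so ΔM = −73.59 Gt C and M = 887.71 − 73.59 = 814.12 Gt C.

814 Gt C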